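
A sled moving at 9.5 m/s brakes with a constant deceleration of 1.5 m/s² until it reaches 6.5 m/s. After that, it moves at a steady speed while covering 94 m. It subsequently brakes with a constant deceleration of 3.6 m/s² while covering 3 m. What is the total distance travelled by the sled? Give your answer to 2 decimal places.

113.00 m

Phase 1 (decelerating): v₀ = 9.50 m/s, a = -1.5 m/s².
v = v₀ + at → t = (6.5 − 9.50) / -1.5 = 2.00 s
v² = v₀² + 2aΔx → Δx = (6.5² − 9.50²)/(2·-1.5) = 16.0 m

Phase 2 (constant speed): v₀ = 6.50 m/s, a = 0 m/s².
Constant speed: t = d/v = 94/6.50 = 14.5 s

Phase 3 (decelerating): v₀ = 6.50 m/s, a = -3.6 m/s².
v² = v₀² + 2aΔx = 6.50² + 2·-3.6·3 = 20.6 → v = 4.54 m/s
t = (v − v₀)/a = (4.54 − 6.50)/-3.6 = 0.543 s
Total distance = 16.0 + 94.0 + 3.00 = 113 m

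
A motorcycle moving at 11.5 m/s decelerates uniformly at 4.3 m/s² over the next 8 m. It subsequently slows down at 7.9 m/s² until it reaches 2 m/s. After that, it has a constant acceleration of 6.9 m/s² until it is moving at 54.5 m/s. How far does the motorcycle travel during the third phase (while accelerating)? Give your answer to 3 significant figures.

215 m

Phase 1 (decelerating): v₀ = 11.5 m/s, a = -4.3 m/s².
v² = v₀² + 2aΔx = 11.5² + 2·-4.3·8 = 63.5 → v = 7.97 m/s
t = (v − v₀)/a = (7.97 − 11.5)/-4.3 = 0.822 s

Phase 2 (decelerating): v₀ = 7.97 m/s, a = -7.9 m/s².
v = v₀ + at → t = (2 − 7.97) / -7.9 = 0.755 s
v² = v₀² + 2aΔx → Δx = (2² − 7.97²)/(2·-7.9) = 3.76 m

Phase 3 (accelerating): v₀ = 2.00 m/s, a = 6.9 m/s².
v = v₀ + at → t = (54.5 − 2.00) / 6.9 = 7.61 s
v² = v₀² + 2aΔx → Δx = (54.5² − 2.00²)/(2·6.9) = 215 m
Distance in phase 3 = 215 m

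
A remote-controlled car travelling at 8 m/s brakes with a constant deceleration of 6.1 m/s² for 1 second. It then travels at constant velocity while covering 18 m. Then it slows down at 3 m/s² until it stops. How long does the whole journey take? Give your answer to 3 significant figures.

Phase 1 (decelerating): v₀ = 8.00 m/s, a = -6.1 m/s².
v = v₀ + at = 8.00 + (-6.1)(1) = 1.90 m/s
Δx = v₀t + ½at² = 8.00·1 + 0.5·-6.1·1² = 4.95 m

Phase 2 (constant speed): v₀ = 1.90 m/s, a = 0 m/s².
Constant speed: t = d/v = 18/1.90 = 9.47 s

Phase 3 (decelerating): v₀ = 1.90 m/s, a = -3 m/s².
v = v₀ + at → t = (0 − 1.90) / -3 = 0.633 s
v² = v₀² + 2aΔx → Δx = (0² − 1.90²)/(2·-3) = 0.602 m
Total time = 1.00 + 9.47 + 0.633 = 11.1 s

11.1 s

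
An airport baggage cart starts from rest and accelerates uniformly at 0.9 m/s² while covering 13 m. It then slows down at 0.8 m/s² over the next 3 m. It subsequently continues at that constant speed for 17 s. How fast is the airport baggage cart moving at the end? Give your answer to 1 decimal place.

Phase 1 (accelerating): v₀ = 0 m/s, a = 0.9 m/s².
v² = v₀² + 2aΔx = 0² + 2·0.9·13 = 23.4 → v = 4.84 m/s
t = (v − v₀)/a = (4.84 − 0)/0.9 = 5.37 s

Phase 2 (decelerating): v₀ = 4.84 m/s, a = -0.8 m/s².
v² = v₀² + 2aΔx = 4.84² + 2·-0.8·3 = 18.6 → v = 4.31 m/s
t = (v − v₀)/a = (4.31 − 4.84)/-0.8 = 0.656 s

Phase 3 (constant speed): v₀ = 4.31 m/s, a = 0 m/s².
v = v₀ + at = 4.31 + (0)(17) = 4.31 m/s
Δx = v₀t + ½at² = 4.31·17 + 0.5·0·17² = 73.3 m
Final speed = 4.31 m/s

4.3 m/s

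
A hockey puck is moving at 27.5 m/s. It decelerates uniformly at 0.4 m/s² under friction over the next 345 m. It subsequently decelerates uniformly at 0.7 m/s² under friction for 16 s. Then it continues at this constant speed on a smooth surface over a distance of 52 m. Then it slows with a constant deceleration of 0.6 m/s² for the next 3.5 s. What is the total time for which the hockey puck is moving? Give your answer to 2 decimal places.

Phase 1 (decelerating): v₀ = 27.5 m/s, a = -0.4 m/s².
v² = v₀² + 2aΔx = 27.5² + 2·-0.4·345 = 480 → v = 21.9 m/s
t = (v − v₀)/a = (21.9 − 27.5)/-0.4 = 14.0 s

Phase 2 (decelerating): v₀ = 21.9 m/s, a = -0.7 m/s².
v = v₀ + at = 21.9 + (-0.7)(16) = 10.7 m/s
Δx = v₀t + ½at² = 21.9·16 + 0.5·-0.7·16² = 261 m

Phase 3 (constant speed): v₀ = 10.7 m/s, a = 0 m/s².
Constant speed: t = d/v = 52/10.7 = 4.85 s

Phase 4 (decelerating): v₀ = 10.7 m/s, a = -0.6 m/s².
v = v₀ + at = 10.7 + (-0.6)(3.5) = 8.61 m/s
Δx = v₀t + ½at² = 10.7·3.5 + 0.5·-0.6·3.5² = 33.8 m
Total time = 14.0 + 16.0 + 4.85 + 3.50 = 38.3 s

38.32 s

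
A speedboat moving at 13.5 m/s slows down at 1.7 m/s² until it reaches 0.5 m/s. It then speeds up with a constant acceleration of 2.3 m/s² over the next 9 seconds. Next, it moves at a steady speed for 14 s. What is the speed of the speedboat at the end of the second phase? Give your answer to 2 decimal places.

Phase 1 (decelerating): v₀ = 13.5 m/s, a = -1.7 m/s².
v = v₀ + at → t = (0.5 − 13.5) / -1.7 = 7.65 s
v² = v₀² + 2aΔx → Δx = (0.5² − 13.5²)/(2·-1.7) = 53.5 m

Phase 2 (accelerating): v₀ = 0.500 m/s, a = 2.3 m/s².
v = v₀ + at = 0.500 + (2.3)(9) = 21.2 m/s
Δx = v₀t + ½at² = 0.500·9 + 0.5·2.3·9² = 97.6 m
Speed at end of phase 2 = 21.2 m/s

21.20 m/s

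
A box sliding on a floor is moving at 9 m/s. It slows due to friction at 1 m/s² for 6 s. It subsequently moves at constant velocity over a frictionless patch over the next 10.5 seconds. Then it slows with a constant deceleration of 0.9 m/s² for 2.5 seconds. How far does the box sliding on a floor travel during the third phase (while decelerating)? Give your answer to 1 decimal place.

4.7 m

Phase 1 (decelerating): v₀ = 9.00 m/s, a = -1 m/s².
v = v₀ + at = 9.00 + (-1)(6) = 3.00 m/s
Δx = v₀t + ½at² = 9.00·6 + 0.5·-1·6² = 36.0 m

Phase 2 (constant speed): v₀ = 3.00 m/s, a = 0 m/s².
v = v₀ + at = 3.00 + (0)(10.5) = 3.00 m/s
Δx = v₀t + ½at² = 3.00·10.5 + 0.5·0·10.5² = 31.5 m

Phase 3 (decelerating): v₀ = 3.00 m/s, a = -0.9 m/s².
v = v₀ + at = 3.00 + (-0.9)(2.5) = 0.750 m/s
Δx = v₀t + ½at² = 3.00·2.5 + 0.5·-0.9·2.5² = 4.69 m
Distance in phase 3 = 4.69 m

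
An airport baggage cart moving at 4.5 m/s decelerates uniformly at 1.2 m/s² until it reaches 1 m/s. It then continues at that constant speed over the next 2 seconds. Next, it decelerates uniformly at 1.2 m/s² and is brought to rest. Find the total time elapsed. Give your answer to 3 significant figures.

5.75 s

Phase 1 (decelerating): v₀ = 4.50 m/s, a = -1.2 m/s².
v = v₀ + at → t = (1 − 4.50) / -1.2 = 2.92 s
v² = v₀² + 2aΔx → Δx = (1² − 4.50²)/(2·-1.2) = 8.02 m

Phase 2 (constant speed): v₀ = 1.00 m/s, a = 0 m/s².
v = v₀ + at = 1.00 + (0)(2) = 1.00 m/s
Δx = v₀t + ½at² = 1.00·2 + 0.5·0·2² = 2.00 m

Phase 3 (decelerating): v₀ = 1.00 m/s, a = -1.2 m/s².
v = v₀ + at → t = (0 − 1.00) / -1.2 = 0.833 s
v² = v₀² + 2aΔx → Δx = (0² − 1.00²)/(2·-1.2) = 0.417 m
Total time = 2.92 + 2.00 + 0.833 = 5.75 s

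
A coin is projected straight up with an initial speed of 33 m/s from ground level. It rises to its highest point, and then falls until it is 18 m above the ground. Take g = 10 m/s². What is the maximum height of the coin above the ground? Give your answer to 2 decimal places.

54.45 m

Phase 1 (rising): v₀ = 33.0 m/s, a = -10 m/s².
v = v₀ + at → t = (0 − 33.0) / -10 = 3.30 s
v² = v₀² + 2aΔx → Δx = (0² − 33.0²)/(2·-10) = 54.5 m
Maximum height = 54.5 m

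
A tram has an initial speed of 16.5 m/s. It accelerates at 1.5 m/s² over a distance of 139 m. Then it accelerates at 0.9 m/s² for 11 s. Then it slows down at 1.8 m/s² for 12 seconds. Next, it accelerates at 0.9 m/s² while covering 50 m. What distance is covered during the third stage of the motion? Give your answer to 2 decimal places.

304.24 m

Phase 1 (accelerating): v₀ = 16.5 m/s, a = 1.5 m/s².
v² = v₀² + 2aΔx = 16.5² + 2·1.5·139 = 689 → v = 26.3 m/s
t = (v − v₀)/a = (26.3 − 16.5)/1.5 = 6.50 s

Phase 2 (accelerating): v₀ = 26.3 m/s, a = 0.9 m/s².
v = v₀ + at = 26.3 + (0.9)(11) = 36.2 m/s
Δx = v₀t + ½at² = 26.3·11 + 0.5·0.9·11² = 343 m

Phase 3 (decelerating): v₀ = 36.2 m/s, a = -1.8 m/s².
v = v₀ + at = 36.2 + (-1.8)(12) = 14.6 m/s
Δx = v₀t + ½at² = 36.2·12 + 0.5·-1.8·12² = 304 m
Distance in phase 3 = 304 m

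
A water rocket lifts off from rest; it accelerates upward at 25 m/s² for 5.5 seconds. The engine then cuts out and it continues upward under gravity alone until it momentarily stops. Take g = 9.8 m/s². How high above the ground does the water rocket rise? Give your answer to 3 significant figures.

Phase 1 (powered ascent): v₀ = 0 m/s, a = 25 m/s².
v = v₀ + at = 0 + (25)(5.5) = 138 m/s
Δx = v₀t + ½at² = 0·5.5 + 0.5·25·5.5² = 378 m

Phase 2 (coasting upward): v₀ = 138 m/s, a = -9.8 m/s².
v = v₀ + at → t = (0 − 138) / -9.8 = 14.0 s
v² = v₀² + 2aΔx → Δx = (0² − 138²)/(2·-9.8) = 965 m
Maximum height = 378 + 965 = 1340 m

1340 m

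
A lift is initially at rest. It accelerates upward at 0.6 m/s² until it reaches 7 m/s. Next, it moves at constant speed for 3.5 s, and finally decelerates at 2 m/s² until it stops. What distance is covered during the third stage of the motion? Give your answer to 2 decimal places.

12.25 m

Phase 1 (accelerating): v₀ = 0 m/s, a = 0.6 m/s².
v = v₀ + at → t = (7 − 0) / 0.6 = 11.7 s
v² = v₀² + 2aΔx → Δx = (7² − 0²)/(2·0.6) = 40.8 m

Phase 2 (constant speed): v₀ = 7.00 m/s, a = 0 m/s².
v = v₀ + at = 7.00 + (0)(3.5) = 7.00 m/s
Δx = v₀t + ½at² = 7.00·3.5 + 0.5·0·3.5² = 24.5 m

Phase 3 (decelerating): v₀ = 7.00 m/s, a = -2 m/s².
v = v₀ + at → t = (0 − 7.00) / -2 = 3.50 s
v² = v₀² + 2aΔx → Δx = (0² − 7.00²)/(2·-2) = 12.2 m
Distance in phase 3 = 12.2 m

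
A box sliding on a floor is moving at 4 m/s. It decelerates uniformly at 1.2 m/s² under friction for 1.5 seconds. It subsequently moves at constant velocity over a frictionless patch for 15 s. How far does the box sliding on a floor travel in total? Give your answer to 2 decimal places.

Phase 1 (decelerating): v₀ = 4.00 m/s, a = -1.2 m/s².
v = v₀ + at = 4.00 + (-1.2)(1.5) = 2.20 m/s
Δx = v₀t + ½at² = 4.00·1.5 + 0.5·-1.2·1.5² = 4.65 m

Phase 2 (constant speed): v₀ = 2.20 m/s, a = 0 m/s².
v = v₀ + at = 2.20 + (0)(15) = 2.20 m/s
Δx = v₀t + ½at² = 2.20·15 + 0.5·0·15² = 33.0 m
Total distance = 4.65 + 33.0 = 37.6 m

37.65 m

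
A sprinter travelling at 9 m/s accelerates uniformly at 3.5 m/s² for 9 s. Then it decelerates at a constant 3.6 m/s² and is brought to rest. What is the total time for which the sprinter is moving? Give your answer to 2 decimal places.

20.25 s

Phase 1 (accelerating): v₀ = 9.00 m/s, a = 3.5 m/s².
v = v₀ + at = 9.00 + (3.5)(9) = 40.5 m/s
Δx = v₀t + ½at² = 9.00·9 + 0.5·3.5·9² = 223 m

Phase 2 (decelerating): v₀ = 40.5 m/s, a = -3.6 m/s².
v = v₀ + at → t = (0 − 40.5) / -3.6 = 11.2 s
v² = v₀² + 2aΔx → Δx = (0² − 40.5²)/(2·-3.6) = 228 m
Total time = 9.00 + 11.2 = 20.2 s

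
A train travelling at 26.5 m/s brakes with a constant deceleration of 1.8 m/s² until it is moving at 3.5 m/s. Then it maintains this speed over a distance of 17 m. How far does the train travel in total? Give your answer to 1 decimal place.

208.7 m

Phase 1 (decelerating): v₀ = 26.5 m/s, a = -1.8 m/s².
v = v₀ + at → t = (3.5 − 26.5) / -1.8 = 12.8 s
v² = v₀² + 2aΔx → Δx = (3.5² − 26.5²)/(2·-1.8) = 192 m

Phase 2 (constant speed): v₀ = 3.50 m/s, a = 0 m/s².
Constant speed: t = d/v = 17/3.50 = 4.86 s
Total distance = 192 + 17.0 = 209 m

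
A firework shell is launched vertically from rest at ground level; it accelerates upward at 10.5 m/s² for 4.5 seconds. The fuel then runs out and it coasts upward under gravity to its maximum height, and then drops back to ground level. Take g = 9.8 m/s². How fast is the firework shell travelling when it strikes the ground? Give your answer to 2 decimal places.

Phase 1 (powered ascent): v₀ = 0 m/s, a = 10.5 m/s².
v = v₀ + at = 0 + (10.5)(4.5) = 47.2 m/s
Δx = v₀t + ½at² = 0·4.5 + 0.5·10.5·4.5² = 106 m

Phase 2 (coasting upward): v₀ = 47.2 m/s, a = -9.8 m/s².
v = v₀ + at → t = (0 − 47.2) / -9.8 = 4.82 s
v² = v₀² + 2aΔx → Δx = (0² − 47.2²)/(2·-9.8) = 114 m

Phase 3 (free fall): v₀ = 0 m/s, a = -9.8 m/s².
Falls 220 m from rest: t = √(2·220/9.8) = 6.70 s; v = g·t = 65.7 m/s.
Impact speed = 65.7 m/s

65.70 m/s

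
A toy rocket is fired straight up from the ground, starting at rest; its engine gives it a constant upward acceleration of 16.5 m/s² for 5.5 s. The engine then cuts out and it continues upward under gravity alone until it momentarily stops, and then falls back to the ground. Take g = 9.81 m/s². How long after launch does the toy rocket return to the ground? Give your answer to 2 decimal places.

26.43 s

Phase 1 (powered ascent): v₀ = 0 m/s, a = 16.5 m/s².
v = v₀ + at = 0 + (16.5)(5.5) = 90.8 m/s
Δx = v₀t + ½at² = 0·5.5 + 0.5·16.5·5.5² = 250 m

Phase 2 (coasting upward): v₀ = 90.8 m/s, a = -9.81 m/s².
v = v₀ + at → t = (0 − 90.8) / -9.81 = 9.25 s
v² = v₀² + 2aΔx → Δx = (0² − 90.8²)/(2·-9.81) = 420 m

Phase 3 (free fall): v₀ = 0 m/s, a = -9.81 m/s².
Falls 669 m from rest: t = √(2·669/9.81) = 11.7 s; v = g·t = 115 m/s.
Total time = 5.50 + 9.25 + 11.7 = 26.4 s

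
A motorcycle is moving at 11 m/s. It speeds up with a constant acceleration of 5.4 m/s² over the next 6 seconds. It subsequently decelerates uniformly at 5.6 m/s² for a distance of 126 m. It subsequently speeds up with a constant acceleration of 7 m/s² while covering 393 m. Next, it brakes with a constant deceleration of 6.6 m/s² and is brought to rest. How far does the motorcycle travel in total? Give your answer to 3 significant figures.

1130 m

Phase 1 (accelerating): v₀ = 11.0 m/s, a = 5.4 m/s².
v = v₀ + at = 11.0 + (5.4)(6) = 43.4 m/s
Δx = v₀t + ½at² = 11.0·6 + 0.5·5.4·6² = 163 m

Phase 2 (decelerating): v₀ = 43.4 m/s, a = -5.6 m/s².
v² = v₀² + 2aΔx = 43.4² + 2·-5.6·126 = 472 → v = 21.7 m/s
t = (v − v₀)/a = (21.7 − 43.4)/-5.6 = 3.87 s

Phase 3 (accelerating): v₀ = 21.7 m/s, a = 7 m/s².
v² = v₀² + 2aΔx = 21.7² + 2·7·393 = 5970 → v = 77.3 m/s
t = (v − v₀)/a = (77.3 − 21.7)/7 = 7.94 s

Phase 4 (decelerating): v₀ = 77.3 m/s, a = -6.6 m/s².
v = v₀ + at → t = (0 − 77.3) / -6.6 = 11.7 s
v² = v₀² + 2aΔx → Δx = (0² − 77.3²)/(2·-6.6) = 453 m
Total distance = 163 + 126 + 393 + 453 = 1130 m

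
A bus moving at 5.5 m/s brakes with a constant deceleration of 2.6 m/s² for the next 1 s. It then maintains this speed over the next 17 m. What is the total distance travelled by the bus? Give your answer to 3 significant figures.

21.2 m

Phase 1 (decelerating): v₀ = 5.50 m/s, a = -2.6 m/s².
v = v₀ + at = 5.50 + (-2.6)(1) = 2.90 m/s
Δx = v₀t + ½at² = 5.50·1 + 0.5·-2.6·1² = 4.20 m

Phase 2 (constant speed): v₀ = 2.90 m/s, a = 0 m/s².
Constant speed: t = d/v = 17/2.90 = 5.86 s
Total distance = 4.20 + 17.0 = 21.2 m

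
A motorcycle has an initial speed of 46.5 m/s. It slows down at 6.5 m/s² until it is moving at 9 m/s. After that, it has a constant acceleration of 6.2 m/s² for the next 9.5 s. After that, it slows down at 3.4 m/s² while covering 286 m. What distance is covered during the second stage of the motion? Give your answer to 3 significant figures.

365 m

Phase 1 (decelerating): v₀ = 46.5 m/s, a = -6.5 m/s².
v = v₀ + at → t = (9 − 46.5) / -6.5 = 5.77 s
v² = v₀² + 2aΔx → Δx = (9² − 46.5²)/(2·-6.5) = 160 m

Phase 2 (accelerating): v₀ = 9.00 m/s, a = 6.2 m/s².
v = v₀ + at = 9.00 + (6.2)(9.5) = 67.9 m/s
Δx = v₀t + ½at² = 9.00·9.5 + 0.5·6.2·9.5² = 365 m
Distance in phase 2 = 365 m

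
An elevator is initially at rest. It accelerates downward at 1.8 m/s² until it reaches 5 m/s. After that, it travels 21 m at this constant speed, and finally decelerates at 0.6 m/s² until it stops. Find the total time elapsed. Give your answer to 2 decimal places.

15.31 s

Phase 1 (accelerating): v₀ = 0 m/s, a = 1.8 m/s².
v = v₀ + at → t = (5 − 0) / 1.8 = 2.78 s
v² = v₀² + 2aΔx → Δx = (5² − 0²)/(2·1.8) = 6.94 m

Phase 2 (constant speed): v₀ = 5.00 m/s, a = 0 m/s².
Constant speed: t = d/v = 21/5.00 = 4.20 s

Phase 3 (decelerating): v₀ = 5.00 m/s, a = -0.6 m/s².
v = v₀ + at → t = (0 − 5.00) / -0.6 = 8.33 s
v² = v₀² + 2aΔx → Δx = (0² − 5.00²)/(2·-0.6) = 20.8 m
Total time = 2.78 + 4.20 + 8.33 = 15.3 s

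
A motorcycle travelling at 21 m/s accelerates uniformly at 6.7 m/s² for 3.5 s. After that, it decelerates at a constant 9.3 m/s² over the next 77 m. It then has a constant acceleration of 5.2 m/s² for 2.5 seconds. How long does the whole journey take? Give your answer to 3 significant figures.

8.27 s

Phase 1 (accelerating): v₀ = 21.0 m/s, a = 6.7 m/s².
v = v₀ + at = 21.0 + (6.7)(3.5) = 44.5 m/s
Δx = v₀t + ½at² = 21.0·3.5 + 0.5·6.7·3.5² = 115 m

Phase 2 (decelerating): v₀ = 44.5 m/s, a = -9.3 m/s².
v² = v₀² + 2aΔx = 44.5² + 2·-9.3·77 = 544 → v = 23.3 m/s
t = (v − v₀)/a = (23.3 − 44.5)/-9.3 = 2.27 s

Phase 3 (accelerating): v₀ = 23.3 m/s, a = 5.2 m/s².
v = v₀ + at = 23.3 + (5.2)(2.5) = 36.3 m/s
Δx = v₀t + ½at² = 23.3·2.5 + 0.5·5.2·2.5² = 74.5 m
Total time = 3.50 + 2.27 + 2.50 = 8.27 s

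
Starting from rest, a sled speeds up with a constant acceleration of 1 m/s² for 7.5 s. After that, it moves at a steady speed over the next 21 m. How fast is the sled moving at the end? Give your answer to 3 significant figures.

7.50 m/s

Phase 1 (accelerating): v₀ = 0 m/s, a = 1 m/s².
v = v₀ + at = 0 + (1)(7.5) = 7.50 m/s
Δx = v₀t + ½at² = 0·7.5 + 0.5·1·7.5² = 28.1 m

Phase 2 (constant speed): v₀ = 7.50 m/s, a = 0 m/s².
Constant speed: t = d/v = 21/7.50 = 2.80 s
Final speed = 7.50 m/s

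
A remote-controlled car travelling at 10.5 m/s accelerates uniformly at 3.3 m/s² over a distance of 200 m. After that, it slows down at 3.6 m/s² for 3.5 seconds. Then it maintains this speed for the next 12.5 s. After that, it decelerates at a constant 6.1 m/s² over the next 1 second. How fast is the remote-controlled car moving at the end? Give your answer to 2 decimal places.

Phase 1 (accelerating): v₀ = 10.5 m/s, a = 3.3 m/s².
v² = v₀² + 2aΔx = 10.5² + 2·3.3·200 = 1430 → v = 37.8 m/s
t = (v − v₀)/a = (37.8 − 10.5)/3.3 = 8.28 s

Phase 2 (decelerating): v₀ = 37.8 m/s, a = -3.6 m/s².
v = v₀ + at = 37.8 + (-3.6)(3.5) = 25.2 m/s
Δx = v₀t + ½at² = 37.8·3.5 + 0.5·-3.6·3.5² = 110 m

Phase 3 (constant speed): v₀ = 25.2 m/s, a = 0 m/s².
v = v₀ + at = 25.2 + (0)(12.5) = 25.2 m/s
Δx = v₀t + ½at² = 25.2·12.5 + 0.5·0·12.5² = 315 m

Phase 4 (decelerating): v₀ = 25.2 m/s, a = -6.1 m/s².
v = v₀ + at = 25.2 + (-6.1)(1) = 19.1 m/s
Δx = v₀t + ½at² = 25.2·1 + 0.5·-6.1·1² = 22.2 m
Final speed = 19.1 m/s

19.12 m/s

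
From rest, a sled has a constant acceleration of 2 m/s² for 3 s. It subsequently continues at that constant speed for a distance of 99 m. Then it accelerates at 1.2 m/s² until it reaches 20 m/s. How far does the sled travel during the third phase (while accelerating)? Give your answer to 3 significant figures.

152 m

Phase 1 (accelerating): v₀ = 0 m/s, a = 2 m/s².
v = v₀ + at = 0 + (2)(3) = 6.00 m/s
Δx = v₀t + ½at² = 0·3 + 0.5·2·3² = 9.00 m

Phase 2 (constant speed): v₀ = 6.00 m/s, a = 0 m/s².
Constant speed: t = d/v = 99/6.00 = 16.5 s

Phase 3 (accelerating): v₀ = 6.00 m/s, a = 1.2 m/s².
v = v₀ + at → t = (20 − 6.00) / 1.2 = 11.7 s
v² = v₀² + 2aΔx → Δx = (20² − 6.00²)/(2·1.2) = 152 m
Distance in phase 3 = 152 m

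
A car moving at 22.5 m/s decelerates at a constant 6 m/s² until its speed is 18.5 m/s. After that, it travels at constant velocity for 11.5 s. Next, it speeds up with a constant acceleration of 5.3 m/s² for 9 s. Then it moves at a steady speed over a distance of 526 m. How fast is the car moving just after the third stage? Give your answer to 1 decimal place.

66.2 m/s

Phase 1 (decelerating): v₀ = 22.5 m/s, a = -6 m/s².
v = v₀ + at → t = (18.5 − 22.5) / -6 = 0.667 s
v² = v₀² + 2aΔx → Δx = (18.5² − 22.5²)/(2·-6) = 13.7 m

Phase 2 (constant speed): v₀ = 18.5 m/s, a = 0 m/s².
v = v₀ + at = 18.5 + (0)(11.5) = 18.5 m/s
Δx = v₀t + ½at² = 18.5·11.5 + 0.5·0·11.5² = 213 m

Phase 3 (accelerating): v₀ = 18.5 m/s, a = 5.3 m/s².
v = v₀ + at = 18.5 + (5.3)(9) = 66.2 m/s
Δx = v₀t + ½at² = 18.5·9 + 0.5·5.3·9² = 381 m
Speed at end of phase 3 = 66.2 m/s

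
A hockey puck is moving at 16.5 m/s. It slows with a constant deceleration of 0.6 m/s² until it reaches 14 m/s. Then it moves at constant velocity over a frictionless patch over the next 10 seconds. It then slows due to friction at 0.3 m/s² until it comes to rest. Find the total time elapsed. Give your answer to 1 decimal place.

60.8 s

Phase 1 (decelerating): v₀ = 16.5 m/s, a = -0.6 m/s².
v = v₀ + at → t = (14 − 16.5) / -0.6 = 4.17 s
v² = v₀² + 2aΔx → Δx = (14² − 16.5²)/(2·-0.6) = 63.5 m

Phase 2 (constant speed): v₀ = 14.0 m/s, a = 0 m/s².
v = v₀ + at = 14.0 + (0)(10) = 14.0 m/s
Δx = v₀t + ½at² = 14.0·10 + 0.5·0·10² = 140 m

Phase 3 (decelerating): v₀ = 14.0 m/s, a = -0.3 m/s².
v = v₀ + at → t = (0 − 14.0) / -0.3 = 46.7 s
v² = v₀² + 2aΔx → Δx = (0² − 14.0²)/(2·-0.3) = 327 m
Total time = 4.17 + 10.0 + 46.7 = 60.8 s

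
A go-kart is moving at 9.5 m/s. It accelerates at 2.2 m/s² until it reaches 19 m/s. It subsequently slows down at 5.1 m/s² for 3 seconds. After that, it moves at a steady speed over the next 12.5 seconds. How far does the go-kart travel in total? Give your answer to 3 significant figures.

142 m

Phase 1 (accelerating): v₀ = 9.50 m/s, a = 2.2 m/s².
v = v₀ + at → t = (19 − 9.50) / 2.2 = 4.32 s
v² = v₀² + 2aΔx → Δx = (19² − 9.50²)/(2·2.2) = 61.5 m

Phase 2 (decelerating): v₀ = 19.0 m/s, a = -5.1 m/s².
v = v₀ + at = 19.0 + (-5.1)(3) = 3.70 m/s
Δx = v₀t + ½at² = 19.0·3 + 0.5·-5.1·3² = 34.0 m

Phase 3 (constant speed): v₀ = 3.70 m/s, a = 0 m/s².
v = v₀ + at = 3.70 + (0)(12.5) = 3.70 m/s
Δx = v₀t + ½at² = 3.70·12.5 + 0.5·0·12.5² = 46.3 m
Total distance = 61.5 + 34.0 + 46.3 = 142 m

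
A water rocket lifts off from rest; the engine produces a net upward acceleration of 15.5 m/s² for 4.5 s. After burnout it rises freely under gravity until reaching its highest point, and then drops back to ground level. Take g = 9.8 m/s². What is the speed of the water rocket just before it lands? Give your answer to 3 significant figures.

89.1 m/s

Phase 1 (powered ascent): v₀ = 0 m/s, a = 15.5 m/s².
v = v₀ + at = 0 + (15.5)(4.5) = 69.8 m/s
Δx = v₀t + ½at² = 0·4.5 + 0.5·15.5·4.5² = 157 m

Phase 2 (coasting upward): v₀ = 69.8 m/s, a = -9.8 m/s².
v = v₀ + at → t = (0 − 69.8) / -9.8 = 7.12 s
v² = v₀² + 2aΔx → Δx = (0² − 69.8²)/(2·-9.8) = 248 m

Phase 3 (free fall): v₀ = 0 m/s, a = -9.8 m/s².
Falls 405 m from rest: t = √(2·405/9.8) = 9.09 s; v = g·t = 89.1 m/s.
Impact speed = 89.1 m/s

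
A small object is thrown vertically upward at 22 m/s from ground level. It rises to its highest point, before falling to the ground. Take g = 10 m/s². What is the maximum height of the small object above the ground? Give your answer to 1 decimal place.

24.2 m

Phase 1 (rising): v₀ = 22.0 m/s, a = -10 m/s².
v = v₀ + at → t = (0 − 22.0) / -10 = 2.20 s
v² = v₀² + 2aΔx → Δx = (0² − 22.0²)/(2·-10) = 24.2 m
Maximum height = 24.2 m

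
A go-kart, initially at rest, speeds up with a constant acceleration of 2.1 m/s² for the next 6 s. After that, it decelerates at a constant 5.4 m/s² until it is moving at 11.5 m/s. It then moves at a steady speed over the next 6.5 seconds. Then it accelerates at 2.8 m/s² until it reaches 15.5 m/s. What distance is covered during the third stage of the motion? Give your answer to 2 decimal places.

Phase 1 (accelerating): v₀ = 0 m/s, a = 2.1 m/s².
v = v₀ + at = 0 + (2.1)(6) = 12.6 m/s
Δx = v₀t + ½at² = 0·6 + 0.5·2.1·6² = 37.8 m

Phase 2 (decelerating): v₀ = 12.6 m/s, a = -5.4 m/s².
v = v₀ + at → t = (11.5 − 12.6) / -5.4 = 0.204 s
v² = v₀² + 2aΔx → Δx = (11.5² − 12.6²)/(2·-5.4) = 2.45 m

Phase 3 (constant speed): v₀ = 11.5 m/s, a = 0 m/s².
v = v₀ + at = 11.5 + (0)(6.5) = 11.5 m/s
Δx = v₀t + ½at² = 11.5·6.5 + 0.5·0·6.5² = 74.8 m
Distance in phase 3 = 74.8 m

74.75 m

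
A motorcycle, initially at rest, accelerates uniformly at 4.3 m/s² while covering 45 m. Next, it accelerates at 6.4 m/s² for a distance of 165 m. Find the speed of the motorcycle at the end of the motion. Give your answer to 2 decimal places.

49.99 m/s

Phase 1 (accelerating): v₀ = 0 m/s, a = 4.3 m/s².
v² = v₀² + 2aΔx = 0² + 2·4.3·45 = 387 → v = 19.7 m/s
t = (v − v₀)/a = (19.7 − 0)/4.3 = 4.57 s

Phase 2 (accelerating): v₀ = 19.7 m/s, a = 6.4 m/s².
v² = v₀² + 2aΔx = 19.7² + 2·6.4·165 = 2500 → v = 50.0 m/s
t = (v − v₀)/a = (50.0 − 19.7)/6.4 = 4.74 s
Final speed = 50.0 m/s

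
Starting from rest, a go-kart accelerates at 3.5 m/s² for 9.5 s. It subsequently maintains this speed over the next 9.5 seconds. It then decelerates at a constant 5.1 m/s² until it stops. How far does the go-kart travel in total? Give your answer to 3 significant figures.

582 m

Phase 1 (accelerating): v₀ = 0 m/s, a = 3.5 m/s².
v = v₀ + at = 0 + (3.5)(9.5) = 33.2 m/s
Δx = v₀t + ½at² = 0·9.5 + 0.5·3.5·9.5² = 158 m

Phase 2 (constant speed): v₀ = 33.2 m/s, a = 0 m/s².
v = v₀ + at = 33.2 + (0)(9.5) = 33.2 m/s
Δx = v₀t + ½at² = 33.2·9.5 + 0.5·0·9.5² = 316 m

Phase 3 (decelerating): v₀ = 33.2 m/s, a = -5.1 m/s².
v = v₀ + at → t = (0 − 33.2) / -5.1 = 6.52 s
v² = v₀² + 2aΔx → Δx = (0² − 33.2²)/(2·-5.1) = 108 m
Total distance = 158 + 316 + 108 = 582 m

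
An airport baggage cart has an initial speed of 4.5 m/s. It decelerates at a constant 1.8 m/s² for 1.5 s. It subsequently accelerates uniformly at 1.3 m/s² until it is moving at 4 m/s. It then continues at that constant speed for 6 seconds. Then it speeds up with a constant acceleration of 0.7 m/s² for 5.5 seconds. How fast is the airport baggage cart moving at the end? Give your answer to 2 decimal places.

Phase 1 (decelerating): v₀ = 4.50 m/s, a = -1.8 m/s².
v = v₀ + at = 4.50 + (-1.8)(1.5) = 1.80 m/s
Δx = v₀t + ½at² = 4.50·1.5 + 0.5·-1.8·1.5² = 4.72 m

Phase 2 (accelerating): v₀ = 1.80 m/s, a = 1.3 m/s².
v = v₀ + at → t = (4 − 1.80) / 1.3 = 1.69 s
v² = v₀² + 2aΔx → Δx = (4² − 1.80²)/(2·1.3) = 4.91 m

Phase 3 (constant speed): v₀ = 4.00 m/s, a = 0 m/s².
v = v₀ + at = 4.00 + (0)(6) = 4.00 m/s
Δx = v₀t + ½at² = 4.00·6 + 0.5·0·6² = 24.0 m

Phase 4 (accelerating): v₀ = 4.00 m/s, a = 0.7 m/s².
v = v₀ + at = 4.00 + (0.7)(5.5) = 7.85 m/s
Δx = v₀t + ½at² = 4.00·5.5 + 0.5·0.7·5.5² = 32.6 m
Final speed = 7.85 m/s

7.85 m/s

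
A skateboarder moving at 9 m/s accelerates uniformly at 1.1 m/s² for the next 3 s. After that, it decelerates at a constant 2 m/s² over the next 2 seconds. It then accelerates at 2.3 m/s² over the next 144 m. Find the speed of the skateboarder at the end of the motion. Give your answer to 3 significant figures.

27.0 m/s

Phase 1 (accelerating): v₀ = 9.00 m/s, a = 1.1 m/s².
v = v₀ + at = 9.00 + (1.1)(3) = 12.3 m/s
Δx = v₀t + ½at² = 9.00·3 + 0.5·1.1·3² = 31.9 m

Phase 2 (decelerating): v₀ = 12.3 m/s, a = -2 m/s².
v = v₀ + at = 12.3 + (-2)(2) = 8.30 m/s
Δx = v₀t + ½at² = 12.3·2 + 0.5·-2·2² = 20.6 m

Phase 3 (accelerating): v₀ = 8.30 m/s, a = 2.3 m/s².
v² = v₀² + 2aΔx = 8.30² + 2·2.3·144 = 731 → v = 27.0 m/s
t = (v − v₀)/a = (27.0 − 8.30)/2.3 = 8.15 s
Final speed = 27.0 m/s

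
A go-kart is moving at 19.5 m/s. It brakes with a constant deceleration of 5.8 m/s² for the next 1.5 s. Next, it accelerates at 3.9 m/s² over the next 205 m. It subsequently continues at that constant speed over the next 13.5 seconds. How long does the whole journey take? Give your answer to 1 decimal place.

22.9 s

Phase 1 (decelerating): v₀ = 19.5 m/s, a = -5.8 m/s².
v = v₀ + at = 19.5 + (-5.8)(1.5) = 10.8 m/s
Δx = v₀t + ½at² = 19.5·1.5 + 0.5·-5.8·1.5² = 22.7 m

Phase 2 (accelerating): v₀ = 10.8 m/s, a = 3.9 m/s².
v² = v₀² + 2aΔx = 10.8² + 2·3.9·205 = 1720 → v = 41.4 m/s
t = (v − v₀)/a = (41.4 − 10.8)/3.9 = 7.85 s

Phase 3 (constant speed): v₀ = 41.4 m/s, a = 0 m/s².
v = v₀ + at = 41.4 + (0)(13.5) = 41.4 m/s
Δx = v₀t + ½at² = 41.4·13.5 + 0.5·0·13.5² = 559 m
Total time = 1.50 + 7.85 + 13.5 = 22.9 s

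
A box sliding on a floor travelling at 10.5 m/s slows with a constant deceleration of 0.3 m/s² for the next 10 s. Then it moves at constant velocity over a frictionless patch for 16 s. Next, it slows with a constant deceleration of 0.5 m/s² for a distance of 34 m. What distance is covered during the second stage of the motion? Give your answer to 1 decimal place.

Phase 1 (decelerating): v₀ = 10.5 m/s, a = -0.3 m/s².
v = v₀ + at = 10.5 + (-0.3)(10) = 7.50 m/s
Δx = v₀t + ½at² = 10.5·10 + 0.5·-0.3·10² = 90.0 m

Phase 2 (constant speed): v₀ = 7.50 m/s, a = 0 m/s².
v = v₀ + at = 7.50 + (0)(16) = 7.50 m/s
Δx = v₀t + ½at² = 7.50·16 + 0.5·0·16² = 120 m
Distance in phase 2 = 120 m

120.0 m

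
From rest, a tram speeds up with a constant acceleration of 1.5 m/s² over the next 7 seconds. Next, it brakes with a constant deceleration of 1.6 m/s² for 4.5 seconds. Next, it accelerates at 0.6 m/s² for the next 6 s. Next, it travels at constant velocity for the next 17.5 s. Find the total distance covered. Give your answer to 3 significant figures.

Phase 1 (accelerating): v₀ = 0 m/s, a = 1.5 m/s².
v = v₀ + at = 0 + (1.5)(7) = 10.5 m/s
Δx = v₀t + ½at² = 0·7 + 0.5·1.5·7² = 36.8 m

Phase 2 (decelerating): v₀ = 10.5 m/s, a = -1.6 m/s².
v = v₀ + at = 10.5 + (-1.6)(4.5) = 3.30 m/s
Δx = v₀t + ½at² = 10.5·4.5 + 0.5·-1.6·4.5² = 31.1 m

Phase 3 (accelerating): v₀ = 3.30 m/s, a = 0.6 m/s².
v = v₀ + at = 3.30 + (0.6)(6) = 6.90 m/s
Δx = v₀t + ½at² = 3.30·6 + 0.5·0.6·6² = 30.6 m

Phase 4 (constant speed): v₀ = 6.90 m/s, a = 0 m/s².
v = v₀ + at = 6.90 + (0)(17.5) = 6.90 m/s
Δx = v₀t + ½at² = 6.90·17.5 + 0.5·0·17.5² = 121 m
Total distance = 36.8 + 31.1 + 30.6 + 121 = 219 m

219 m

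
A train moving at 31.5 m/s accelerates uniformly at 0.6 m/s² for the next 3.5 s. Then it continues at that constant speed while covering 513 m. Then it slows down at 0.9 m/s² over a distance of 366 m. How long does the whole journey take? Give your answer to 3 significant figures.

32.0 s

Phase 1 (accelerating): v₀ = 31.5 m/s, a = 0.6 m/s².
v = v₀ + at = 31.5 + (0.6)(3.5) = 33.6 m/s
Δx = v₀t + ½at² = 31.5·3.5 + 0.5·0.6·3.5² = 114 m

Phase 2 (constant speed): v₀ = 33.6 m/s, a = 0 m/s².
Constant speed: t = d/v = 513/33.6 = 15.3 s

Phase 3 (decelerating): v₀ = 33.6 m/s, a = -0.9 m/s².
v² = v₀² + 2aΔx = 33.6² + 2·-0.9·366 = 470 → v = 21.7 m/s
t = (v − v₀)/a = (21.7 − 33.6)/-0.9 = 13.2 s
Total time = 3.50 + 15.3 + 13.2 = 32.0 s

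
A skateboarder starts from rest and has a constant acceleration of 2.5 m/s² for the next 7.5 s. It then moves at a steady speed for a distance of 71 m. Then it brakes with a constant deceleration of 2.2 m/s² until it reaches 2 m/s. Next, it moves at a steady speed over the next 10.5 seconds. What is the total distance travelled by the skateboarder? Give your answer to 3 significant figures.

Phase 1 (accelerating): v₀ = 0 m/s, a = 2.5 m/s².
v = v₀ + at = 0 + (2.5)(7.5) = 18.8 m/s
Δx = v₀t + ½at² = 0·7.5 + 0.5·2.5·7.5² = 70.3 m

Phase 2 (constant speed): v₀ = 18.8 m/s, a = 0 m/s².
Constant speed: t = d/v = 71/18.8 = 3.79 s

Phase 3 (decelerating): v₀ = 18.8 m/s, a = -2.2 m/s².
v = v₀ + at → t = (2 − 18.8) / -2.2 = 7.61 s
v² = v₀² + 2aΔx → Δx = (2² − 18.8²)/(2·-2.2) = 79.0 m

Phase 4 (constant speed): v₀ = 2.00 m/s, a = 0 m/s².
v = v₀ + at = 2.00 + (0)(10.5) = 2.00 m/s
Δx = v₀t + ½at² = 2.00·10.5 + 0.5·0·10.5² = 21.0 m
Total distance = 70.3 + 71.0 + 79.0 + 21.0 = 241 m

241 m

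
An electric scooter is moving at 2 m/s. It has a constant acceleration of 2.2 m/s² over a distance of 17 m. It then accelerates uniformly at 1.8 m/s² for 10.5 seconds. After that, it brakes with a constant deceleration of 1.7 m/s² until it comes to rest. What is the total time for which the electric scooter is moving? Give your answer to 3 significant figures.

30.0 s

Phase 1 (accelerating): v₀ = 2.00 m/s, a = 2.2 m/s².
v² = v₀² + 2aΔx = 2.00² + 2·2.2·17 = 78.8 → v = 8.88 m/s
t = (v − v₀)/a = (8.88 − 2.00)/2.2 = 3.13 s

Phase 2 (accelerating): v₀ = 8.88 m/s, a = 1.8 m/s².
v = v₀ + at = 8.88 + (1.8)(10.5) = 27.8 m/s
Δx = v₀t + ½at² = 8.88·10.5 + 0.5·1.8·10.5² = 192 m

Phase 3 (decelerating): v₀ = 27.8 m/s, a = -1.7 m/s².
v = v₀ + at → t = (0 − 27.8) / -1.7 = 16.3 s
v² = v₀² + 2aΔx → Δx = (0² − 27.8²)/(2·-1.7) = 227 m
Total time = 3.13 + 10.5 + 16.3 = 30.0 s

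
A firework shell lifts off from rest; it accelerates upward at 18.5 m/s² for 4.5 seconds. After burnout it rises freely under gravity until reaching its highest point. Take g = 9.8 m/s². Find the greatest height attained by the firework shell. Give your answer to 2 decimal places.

540.91 m

Phase 1 (powered ascent): v₀ = 0 m/s, a = 18.5 m/s².
v = v₀ + at = 0 + (18.5)(4.5) = 83.2 m/s
Δx = v₀t + ½at² = 0·4.5 + 0.5·18.5·4.5² = 187 m

Phase 2 (coasting upward): v₀ = 83.2 m/s, a = -9.8 m/s².
v = v₀ + at → t = (0 − 83.2) / -9.8 = 8.49 s
v² = v₀² + 2aΔx → Δx = (0² − 83.2²)/(2·-9.8) = 354 m
Maximum height = 187 + 354 = 541 m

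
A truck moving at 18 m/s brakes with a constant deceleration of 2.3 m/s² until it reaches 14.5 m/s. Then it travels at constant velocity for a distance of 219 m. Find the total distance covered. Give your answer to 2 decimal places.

Phase 1 (decelerating): v₀ = 18.0 m/s, a = -2.3 m/s².
v = v₀ + at → t = (14.5 − 18.0) / -2.3 = 1.52 s
v² = v₀² + 2aΔx → Δx = (14.5² − 18.0²)/(2·-2.3) = 24.7 m

Phase 2 (constant speed): v₀ = 14.5 m/s, a = 0 m/s².
Constant speed: t = d/v = 219/14.5 = 15.1 s
Total distance = 24.7 + 219 = 244 m

243.73 m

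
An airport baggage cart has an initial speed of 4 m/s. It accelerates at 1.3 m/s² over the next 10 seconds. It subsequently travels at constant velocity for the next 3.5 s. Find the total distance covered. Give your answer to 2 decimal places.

164.50 m

Phase 1 (accelerating): v₀ = 4.00 m/s, a = 1.3 m/s².
v = v₀ + at = 4.00 + (1.3)(10) = 17.0 m/s
Δx = v₀t + ½at² = 4.00·10 + 0.5·1.3·10² = 105 m

Phase 2 (constant speed): v₀ = 17.0 m/s, a = 0 m/s².
v = v₀ + at = 17.0 + (0)(3.5) = 17.0 m/s
Δx = v₀t + ½at² = 17.0·3.5 + 0.5·0·3.5² = 59.5 m
Total distance = 105 + 59.5 = 164 m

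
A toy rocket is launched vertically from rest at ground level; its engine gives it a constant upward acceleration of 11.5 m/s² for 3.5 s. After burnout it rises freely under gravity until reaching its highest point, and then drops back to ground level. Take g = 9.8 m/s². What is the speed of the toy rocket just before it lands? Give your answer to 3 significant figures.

Phase 1 (powered ascent): v₀ = 0 m/s, a = 11.5 m/s².
v = v₀ + at = 0 + (11.5)(3.5) = 40.2 m/s
Δx = v₀t + ½at² = 0·3.5 + 0.5·11.5·3.5² = 70.4 m

Phase 2 (coasting upward): v₀ = 40.2 m/s, a = -9.8 m/s².
v = v₀ + at → t = (0 − 40.2) / -9.8 = 4.11 s
v² = v₀² + 2aΔx → Δx = (0² − 40.2²)/(2·-9.8) = 82.7 m

Phase 3 (free fall): v₀ = 0 m/s, a = -9.8 m/s².
Falls 153 m from rest: t = √(2·153/9.8) = 5.59 s; v = g·t = 54.8 m/s.
Impact speed = 54.8 m/s

54.8 m/s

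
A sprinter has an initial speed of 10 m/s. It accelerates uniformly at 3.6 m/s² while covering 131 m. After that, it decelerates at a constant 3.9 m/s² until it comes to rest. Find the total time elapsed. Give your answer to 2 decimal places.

Phase 1 (accelerating): v₀ = 10.0 m/s, a = 3.6 m/s².
v² = v₀² + 2aΔx = 10.0² + 2·3.6·131 = 1040 → v = 32.3 m/s
t = (v − v₀)/a = (32.3 − 10.0)/3.6 = 6.19 s

Phase 2 (decelerating): v₀ = 32.3 m/s, a = -3.9 m/s².
v = v₀ + at → t = (0 − 32.3) / -3.9 = 8.28 s
v² = v₀² + 2aΔx → Δx = (0² − 32.3²)/(2·-3.9) = 134 m
Total time = 6.19 + 8.28 = 14.5 s

14.48 s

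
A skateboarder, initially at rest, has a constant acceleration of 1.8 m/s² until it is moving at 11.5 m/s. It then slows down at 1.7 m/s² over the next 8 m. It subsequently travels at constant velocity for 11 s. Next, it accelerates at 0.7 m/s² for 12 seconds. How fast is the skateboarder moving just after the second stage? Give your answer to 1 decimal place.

Phase 1 (accelerating): v₀ = 0 m/s, a = 1.8 m/s².
v = v₀ + at → t = (11.5 − 0) / 1.8 = 6.39 s
v² = v₀² + 2aΔx → Δx = (11.5² − 0²)/(2·1.8) = 36.7 m

Phase 2 (decelerating): v₀ = 11.5 m/s, a = -1.7 m/s².
v² = v₀² + 2aΔx = 11.5² + 2·-1.7·8 = 105 → v = 10.2 m/s
t = (v − v₀)/a = (10.2 − 11.5)/-1.7 = 0.736 s
Speed at end of phase 2 = 10.2 m/s

10.2 m/s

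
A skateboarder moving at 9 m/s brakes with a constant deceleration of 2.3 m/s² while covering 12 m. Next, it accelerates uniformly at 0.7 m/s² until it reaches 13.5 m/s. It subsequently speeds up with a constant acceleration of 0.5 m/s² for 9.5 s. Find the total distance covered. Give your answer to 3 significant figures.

Phase 1 (decelerating): v₀ = 9.00 m/s, a = -2.3 m/s².
v² = v₀² + 2aΔx = 9.00² + 2·-2.3·12 = 25.8 → v = 5.08 m/s
t = (v − v₀)/a = (5.08 − 9.00)/-2.3 = 1.70 s

Phase 2 (accelerating): v₀ = 5.08 m/s, a = 0.7 m/s².
v = v₀ + at → t = (13.5 − 5.08) / 0.7 = 12.0 s
v² = v₀² + 2aΔx → Δx = (13.5² − 5.08²)/(2·0.7) = 112 m

Phase 3 (accelerating): v₀ = 13.5 m/s, a = 0.5 m/s².
v = v₀ + at = 13.5 + (0.5)(9.5) = 18.2 m/s
Δx = v₀t + ½at² = 13.5·9.5 + 0.5·0.5·9.5² = 151 m
Total distance = 12.0 + 112 + 151 = 275 m

275 m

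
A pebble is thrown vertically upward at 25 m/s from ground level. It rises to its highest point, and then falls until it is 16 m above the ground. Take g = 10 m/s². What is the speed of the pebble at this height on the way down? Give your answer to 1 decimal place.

Phase 1 (rising): v₀ = 25.0 m/s, a = -10 m/s².
v = v₀ + at → t = (0 − 25.0) / -10 = 2.50 s
v² = v₀² + 2aΔx → Δx = (0² − 25.0²)/(2·-10) = 31.2 m

Phase 2 (falling): v₀ = 0 m/s, a = -10 m/s².
Falls 15.2 m from rest: t = √(2·15.2/10) = 1.75 s; v = g·t = 17.5 m/s.
Final speed = 17.5 m/s

17.5 m/s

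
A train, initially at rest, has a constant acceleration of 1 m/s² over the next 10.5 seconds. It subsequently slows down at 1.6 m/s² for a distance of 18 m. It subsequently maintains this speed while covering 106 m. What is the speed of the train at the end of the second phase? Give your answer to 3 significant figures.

7.26 m/s

Phase 1 (accelerating): v₀ = 0 m/s, a = 1 m/s².
v = v₀ + at = 0 + (1)(10.5) = 10.5 m/s
Δx = v₀t + ½at² = 0·10.5 + 0.5·1·10.5² = 55.1 m

Phase 2 (decelerating): v₀ = 10.5 m/s, a = -1.6 m/s².
v² = v₀² + 2aΔx = 10.5² + 2·-1.6·18 = 52.6 → v = 7.26 m/s
t = (v − v₀)/a = (7.26 − 10.5)/-1.6 = 2.03 s
Speed at end of phase 2 = 7.26 m/s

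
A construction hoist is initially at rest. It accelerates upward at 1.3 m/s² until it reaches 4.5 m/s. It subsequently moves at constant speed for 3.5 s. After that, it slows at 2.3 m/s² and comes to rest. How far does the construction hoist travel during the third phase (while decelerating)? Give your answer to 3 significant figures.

4.40 m

Phase 1 (accelerating): v₀ = 0 m/s, a = 1.3 m/s².
v = v₀ + at → t = (4.5 − 0) / 1.3 = 3.46 s
v² = v₀² + 2aΔx → Δx = (4.5² − 0²)/(2·1.3) = 7.79 m

Phase 2 (constant speed): v₀ = 4.50 m/s, a = 0 m/s².
v = v₀ + at = 4.50 + (0)(3.5) = 4.50 m/s
Δx = v₀t + ½at² = 4.50·3.5 + 0.5·0·3.5² = 15.8 m

Phase 3 (decelerating): v₀ = 4.50 m/s, a = -2.3 m/s².
v = v₀ + at → t = (0 − 4.50) / -2.3 = 1.96 s
v² = v₀² + 2aΔx → Δx = (0² − 4.50²)/(2·-2.3) = 4.40 m
Distance in phase 3 = 4.40 m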